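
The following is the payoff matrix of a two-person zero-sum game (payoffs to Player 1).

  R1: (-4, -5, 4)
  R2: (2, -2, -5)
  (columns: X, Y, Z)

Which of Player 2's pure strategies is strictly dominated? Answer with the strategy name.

Y holds Player 1's payoff strictly below X in every row: -5 < -4, -2 < 2.
So X is strictly dominated for Player 2.

X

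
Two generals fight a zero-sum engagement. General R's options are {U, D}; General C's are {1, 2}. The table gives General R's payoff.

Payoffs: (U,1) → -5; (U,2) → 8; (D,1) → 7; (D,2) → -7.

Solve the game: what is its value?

7/9

Row minima: U → -5, D → -7; maximin = -5.
Column maxima: 1 → 7, 2 → 8; minimax = 7.
-5 ≠ 7, so there is no saddle point; optimal play is mixed.
Let General R play U with probability p. Expected payoff against 1: (-5)p + 7(1−p) = −12p + 7; against 2: 8p + (-7)(1−p) = 15p − 7.
Setting these equal: −12p + 7 = 15p − 7 ⇒ −27p = -14 ⇒ p = 14/27, and the value is (-12)·(14/27) + 7 = 7/9.
For General C: with q = P(1), equating U's and D's payoffs gives −13q + 8 = 14q − 7 ⇒ q = 5/9.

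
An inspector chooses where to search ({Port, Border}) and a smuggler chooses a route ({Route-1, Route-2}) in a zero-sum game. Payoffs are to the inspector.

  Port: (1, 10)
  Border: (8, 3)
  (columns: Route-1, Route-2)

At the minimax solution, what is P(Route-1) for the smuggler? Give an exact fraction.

1/2

Row minima: Port → 1, Border → 3; maximin = 3.
Column maxima: Route-1 → 8, Route-2 → 10; minimax = 8.
3 ≠ 8, so there is no saddle point; optimal play is mixed.
Let the inspector play Port with probability p. Expected payoff against Route-1: 1p + 8(1−p) = −7p + 8; against Route-2: 10p + 3(1−p) = 7p + 3.
Setting these equal: −7p + 8 = 7p + 3 ⇒ −14p = -5 ⇒ p = 5/14, and the value is (-7)·(5/14) + 8 = 11/2.
For the smuggler: with q = P(Route-1), equating Port's and Border's payoffs gives −9q + 10 = 5q + 3 ⇒ q = 1/2.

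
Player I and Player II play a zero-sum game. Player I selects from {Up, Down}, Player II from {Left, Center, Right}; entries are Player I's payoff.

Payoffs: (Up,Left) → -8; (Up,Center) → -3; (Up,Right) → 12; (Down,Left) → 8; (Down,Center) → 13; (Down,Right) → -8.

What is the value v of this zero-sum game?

Row minima: Up → -8, Down → -8; maximin = -8.
Column maxima: Left → 8, Center → 13, Right → 12; minimax = 8.
-8 ≠ 8, so there is no saddle point; optimal play is mixed.
Center is strictly dominated by Left (it gives Player I strictly more in every row), so Player II never plays it.
On the remaining 2×2 (Up, Down vs Left, Right):
Let Player I play Up with probability p. Expected payoff against Left: (-8)p + 8(1−p) = −16p + 8; against Right: 12p + (-8)(1−p) = 20p − 8.
Setting these equal: −16p + 8 = 20p − 8 ⇒ −36p = -16 ⇒ p = 4/9, and the value is (-16)·(4/9) + 8 = 8/9.
For Player II: with q = P(Left), equating Up's and Down's payoffs gives −20q + 12 = 16q − 8 ⇒ q = 5/9.

8/9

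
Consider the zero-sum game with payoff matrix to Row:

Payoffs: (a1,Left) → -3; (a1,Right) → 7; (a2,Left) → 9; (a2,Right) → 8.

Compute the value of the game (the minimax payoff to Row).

8

Row minima: a1 → -3, a2 → 8; maximin = 8.
Column maxima: Left → 9, Right → 8; minimax = 8.
Since maximin = minimax = 8, there is a saddle point and the value is 8.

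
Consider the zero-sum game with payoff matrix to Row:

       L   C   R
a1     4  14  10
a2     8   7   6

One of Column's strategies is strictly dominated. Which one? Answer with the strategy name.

C

R holds Row's payoff strictly below C in every row: 10 < 14, 6 < 7.
So C is strictly dominated for Column.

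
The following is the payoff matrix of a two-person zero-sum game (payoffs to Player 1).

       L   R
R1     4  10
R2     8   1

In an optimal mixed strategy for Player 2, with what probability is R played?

Row minima: R1 → 4, R2 → 1; maximin = 4.
Column maxima: L → 8, R → 10; minimax = 8.
4 ≠ 8, so there is no saddle point; optimal play is mixed.
Let Player 1 play R1 with probability p. Expected payoff against L: 4p + 8(1−p) = −4p + 8; against R: 10p + 1(1−p) = 9p + 1.
Setting these equal: −4p + 8 = 9p + 1 ⇒ −13p = -7 ⇒ p = 7/13, and the value is (-4)·(7/13) + 8 = 76/13.
For Player 2: with q = P(L), equating R1's and R2's payoffs gives −6q + 10 = 7q + 1 ⇒ q = 9/13.

4/13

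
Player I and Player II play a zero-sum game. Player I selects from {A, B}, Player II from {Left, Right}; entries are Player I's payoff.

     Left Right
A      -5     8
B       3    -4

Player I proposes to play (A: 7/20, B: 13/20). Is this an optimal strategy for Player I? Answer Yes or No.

Yes

Against Left this mix gives (7/20)·(-5) + (13/20)·3 = 1/5.
Against Right this mix gives (7/20)·8 + (13/20)·(-4) = 1/5.
All of Player II's active replies (Left, Right) yield 1/5, and no column does worse for Player I. The mix makes Player II indifferent and guarantees 1/5, so it is optimal.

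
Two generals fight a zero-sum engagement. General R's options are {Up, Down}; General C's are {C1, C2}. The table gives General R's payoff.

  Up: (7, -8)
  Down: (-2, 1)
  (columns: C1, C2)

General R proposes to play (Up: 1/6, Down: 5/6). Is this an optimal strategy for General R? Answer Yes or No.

Against C1 this mix gives (1/6)·7 + (5/6)·(-2) = -1/2.
Against C2 this mix gives (1/6)·(-8) + (5/6)·1 = -1/2.
All of General C's active replies (C1, C2) yield -1/2, and no column does worse for General R. The mix makes General C indifferent and guarantees -1/2, so it is optimal.

Yes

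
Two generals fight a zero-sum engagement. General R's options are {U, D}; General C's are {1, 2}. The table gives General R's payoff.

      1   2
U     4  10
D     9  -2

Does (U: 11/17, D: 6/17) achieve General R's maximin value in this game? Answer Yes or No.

Yes

Against 1 this mix gives (11/17)·4 + (6/17)·9 = 98/17.
Against 2 this mix gives (11/17)·10 + (6/17)·(-2) = 98/17.
All of General C's active replies (1, 2) yield 98/17, and no column does worse for General R. The mix makes General C indifferent and guarantees 98/17, so it is optimal.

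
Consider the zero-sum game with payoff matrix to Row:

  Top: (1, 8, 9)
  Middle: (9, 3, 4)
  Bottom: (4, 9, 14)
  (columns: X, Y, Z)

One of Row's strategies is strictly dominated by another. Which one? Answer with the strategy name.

Top

Bottom gives a strictly higher payoff than Top against every column: 4 > 1, 9 > 8, 14 > 9.
So Top is strictly dominated and Row never plays it.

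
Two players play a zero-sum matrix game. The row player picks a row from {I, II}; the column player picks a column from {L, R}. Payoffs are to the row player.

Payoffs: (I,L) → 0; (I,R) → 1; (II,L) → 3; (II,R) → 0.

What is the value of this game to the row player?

Row minima: I → 0, II → 0; maximin = 0.
Column maxima: L → 3, R → 1; minimax = 1.
0 ≠ 1, so there is no saddle point; optimal play is mixed.
Let the row player play I with probability p. Expected payoff against L: 0p + 3(1−p) = −3p + 3; against R: 1p + 0(1−p) = p.
Setting these equal: −3p + 3 = p ⇒ −4p = -3 ⇒ p = 3/4, and the value is (-3)·(3/4) + 3 = 3/4.
For the column player: with q = P(L), equating I's and II's payoffs gives −q + 1 = 3q ⇒ q = 1/4.

3/4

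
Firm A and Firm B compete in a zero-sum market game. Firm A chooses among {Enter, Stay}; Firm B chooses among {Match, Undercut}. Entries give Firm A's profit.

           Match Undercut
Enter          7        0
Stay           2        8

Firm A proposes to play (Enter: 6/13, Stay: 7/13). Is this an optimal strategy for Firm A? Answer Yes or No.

Yes

Against Match this mix gives (6/13)·7 + (7/13)·2 = 56/13.
Against Undercut this mix gives (6/13)·0 + (7/13)·8 = 56/13.
All of Firm B's active replies (Match, Undercut) yield 56/13, and no column does worse for Firm A. The mix makes Firm B indifferent and guarantees 56/13, so it is optimal.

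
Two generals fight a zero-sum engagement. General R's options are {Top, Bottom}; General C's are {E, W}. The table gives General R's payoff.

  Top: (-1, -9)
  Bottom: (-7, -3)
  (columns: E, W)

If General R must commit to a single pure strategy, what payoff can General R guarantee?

-7

Row minima: Top → -9, Bottom → -7.
The best of these is -7.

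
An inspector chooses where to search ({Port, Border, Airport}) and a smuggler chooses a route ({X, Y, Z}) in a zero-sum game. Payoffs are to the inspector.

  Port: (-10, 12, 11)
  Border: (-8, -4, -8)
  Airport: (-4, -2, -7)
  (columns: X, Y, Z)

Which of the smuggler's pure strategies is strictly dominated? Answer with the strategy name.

Y

X holds the inspector's payoff strictly below Y in every row: -10 < 12, -8 < -4, -4 < -2.
So Y is strictly dominated for the smuggler.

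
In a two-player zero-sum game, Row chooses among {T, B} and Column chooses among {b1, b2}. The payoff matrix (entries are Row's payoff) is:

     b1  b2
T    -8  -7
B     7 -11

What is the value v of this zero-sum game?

-137/19

Row minima: T → -8, B → -11; maximin = -8.
Column maxima: b1 → 7, b2 → -7; minimax = -7.
-8 ≠ -7, so there is no saddle point; optimal play is mixed.
Let Row play T with probability p. Expected payoff against b1: (-8)p + 7(1−p) = −15p + 7; against b2: (-7)p + (-11)(1−p) = 4p − 11.
Setting these equal: −15p + 7 = 4p − 11 ⇒ −19p = -18 ⇒ p = 18/19, and the value is (-15)·(18/19) + 7 = -137/19.
For Column: with q = P(b1), equating T's and B's payoffs gives −q − 7 = 18q − 11 ⇒ q = 4/19.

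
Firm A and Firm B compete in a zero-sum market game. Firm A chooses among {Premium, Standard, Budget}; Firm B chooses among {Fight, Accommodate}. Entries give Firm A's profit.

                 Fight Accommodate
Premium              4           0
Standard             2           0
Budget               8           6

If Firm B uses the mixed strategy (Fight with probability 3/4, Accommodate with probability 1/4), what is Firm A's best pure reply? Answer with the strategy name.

Budget

Expected payoff of Premium: (3/4)·4 + (1/4)·0 = 3.
Expected payoff of Standard: (3/4)·2 + (1/4)·0 = 3/2.
Expected payoff of Budget: (3/4)·8 + (1/4)·6 = 15/2.
The largest is 15/2, so Firm A's best response is Budget.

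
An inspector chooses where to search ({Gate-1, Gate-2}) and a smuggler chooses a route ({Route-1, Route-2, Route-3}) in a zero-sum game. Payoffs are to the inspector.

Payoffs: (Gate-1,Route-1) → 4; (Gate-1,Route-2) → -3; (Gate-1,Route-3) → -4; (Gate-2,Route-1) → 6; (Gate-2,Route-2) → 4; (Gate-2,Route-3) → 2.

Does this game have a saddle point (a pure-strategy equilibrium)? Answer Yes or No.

Row minima: Gate-1 → -4, Gate-2 → 2; maximin = 2.
Column maxima: Route-1 → 6, Route-2 → 4, Route-3 → 2; minimax = 2.
maximin = minimax = 2, so a saddle point exists.

Yes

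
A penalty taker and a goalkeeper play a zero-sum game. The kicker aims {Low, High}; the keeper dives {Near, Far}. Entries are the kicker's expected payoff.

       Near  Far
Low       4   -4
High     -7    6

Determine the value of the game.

Row minima: Low → -4, High → -7; maximin = -4.
Column maxima: Near → 4, Far → 6; minimax = 4.
-4 ≠ 4, so there is no saddle point; optimal play is mixed.
Let the kicker play Low with probability p. Expected payoff against Near: 4p + (-7)(1−p) = 11p − 7; against Far: (-4)p + 6(1−p) = −10p + 6.
Setting these equal: 11p − 7 = −10p + 6 ⇒ 21p = 13 ⇒ p = 13/21, and the value is (11)·(13/21) − 7 = -4/21.
For the keeper: with q = P(Near), equating Low's and High's payoffs gives 8q − 4 = −13q + 6 ⇒ q = 10/21.

-4/21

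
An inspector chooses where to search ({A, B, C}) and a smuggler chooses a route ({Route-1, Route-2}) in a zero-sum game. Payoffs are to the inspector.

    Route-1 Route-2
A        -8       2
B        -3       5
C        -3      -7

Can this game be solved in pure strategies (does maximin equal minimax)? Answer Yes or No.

Yes

Row minima: A → -8, B → -3, C → -7; maximin = -3.
Column maxima: Route-1 → -3, Route-2 → 5; minimax = -3.
maximin = minimax = -3, so a saddle point exists.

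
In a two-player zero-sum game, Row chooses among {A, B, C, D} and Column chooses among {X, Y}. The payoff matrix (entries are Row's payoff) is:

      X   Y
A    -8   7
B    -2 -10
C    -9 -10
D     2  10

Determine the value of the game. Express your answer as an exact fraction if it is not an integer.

2

Row minima: A → -8, B → -10, C → -10, D → 2; maximin = 2.
Column maxima: X → 2, Y → 10; minimax = 2.
Since maximin = minimax = 2, there is a saddle point and the value is 2.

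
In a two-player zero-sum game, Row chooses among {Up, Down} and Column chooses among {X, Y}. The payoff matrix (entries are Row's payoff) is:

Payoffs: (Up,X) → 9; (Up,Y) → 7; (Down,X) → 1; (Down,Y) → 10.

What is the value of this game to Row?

83/11

Row minima: Up → 7, Down → 1; maximin = 7.
Column maxima: X → 9, Y → 10; minimax = 9.
7 ≠ 9, so there is no saddle point; optimal play is mixed.
Let Row play Up with probability p. Expected payoff against X: 9p + 1(1−p) = 8p + 1; against Y: 7p + 10(1−p) = −3p + 10.
Setting these equal: 8p + 1 = −3p + 10 ⇒ 11p = 9 ⇒ p = 9/11, and the value is (8)·(9/11) + 1 = 83/11.
For Column: with q = P(X), equating Up's and Down's payoffs gives 2q + 7 = −9q + 10 ⇒ q = 3/11.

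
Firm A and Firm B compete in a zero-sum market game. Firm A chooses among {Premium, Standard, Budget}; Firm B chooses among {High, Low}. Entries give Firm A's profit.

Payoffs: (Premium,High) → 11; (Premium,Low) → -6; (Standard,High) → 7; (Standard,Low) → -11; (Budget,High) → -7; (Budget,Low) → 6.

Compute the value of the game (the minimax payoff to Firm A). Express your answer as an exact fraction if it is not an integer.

Row minima: Premium → -6, Standard → -11, Budget → -7; maximin = -6.
Column maxima: High → 11, Low → 6; minimax = 6.
-6 ≠ 6, so there is no saddle point; optimal play is mixed.
Standard is strictly dominated by Premium, so Firm A never plays it.
On the remaining 2×2 (Premium, Budget vs High, Low):
Let Firm A play Premium with probability p. Expected payoff against High: 11p + (-7)(1−p) = 18p − 7; against Low: (-6)p + 6(1−p) = −12p + 6.
Setting these equal: 18p − 7 = −12p + 6 ⇒ 30p = 13 ⇒ p = 13/30, and the value is (18)·(13/30) − 7 = 4/5.
For Firm B: with q = P(High), equating Premium's and Budget's payoffs gives 17q − 6 = −13q + 6 ⇒ q = 2/5.

4/5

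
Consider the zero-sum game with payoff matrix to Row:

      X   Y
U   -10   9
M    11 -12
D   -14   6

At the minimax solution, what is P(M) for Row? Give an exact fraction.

Row minima: U → -10, M → -12, D → -14; maximin = -10.
Column maxima: X → 11, Y → 9; minimax = 9.
-10 ≠ 9, so there is no saddle point; optimal play is mixed.
D is strictly dominated by U, so Row never plays it.
On the remaining 2×2 (U, M vs X, Y):
Let Row play U with probability p. Expected payoff against X: (-10)p + 11(1−p) = −21p + 11; against Y: 9p + (-12)(1−p) = 21p − 12.
Setting these equal: −21p + 11 = 21p − 12 ⇒ −42p = -23 ⇒ p = 23/42, and the value is (-21)·(23/42) + 11 = -1/2.
For Column: with q = P(X), equating U's and M's payoffs gives −19q + 9 = 23q − 12 ⇒ q = 1/2.

19/42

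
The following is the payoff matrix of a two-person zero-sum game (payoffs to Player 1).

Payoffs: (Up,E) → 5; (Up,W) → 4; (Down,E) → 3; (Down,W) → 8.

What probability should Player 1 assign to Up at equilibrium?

Row minima: Up → 4, Down → 3; maximin = 4.
Column maxima: E → 5, W → 8; minimax = 5.
4 ≠ 5, so there is no saddle point; optimal play is mixed.
Let Player 1 play Up with probability p. Expected payoff against E: 5p + 3(1−p) = 2p + 3; against W: 4p + 8(1−p) = −4p + 8.
Setting these equal: 2p + 3 = −4p + 8 ⇒ 6p = 5 ⇒ p = 5/6, and the value is (2)·(5/6) + 3 = 14/3.
For Player 2: with q = P(E), equating Up's and Down's payoffs gives q + 4 = −5q + 8 ⇒ q = 2/3.

5/6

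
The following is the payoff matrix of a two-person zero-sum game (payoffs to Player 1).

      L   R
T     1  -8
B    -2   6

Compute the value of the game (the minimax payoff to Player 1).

Row minima: T → -8, B → -2; maximin = -2.
Column maxima: L → 1, R → 6; minimax = 1.
-2 ≠ 1, so there is no saddle point; optimal play is mixed.
Let Player 1 play T with probability p. Expected payoff against L: 1p + (-2)(1−p) = 3p − 2; against R: (-8)p + 6(1−p) = −14p + 6.
Setting these equal: 3p − 2 = −14p + 6 ⇒ 17p = 8 ⇒ p = 8/17, and the value is (3)·(8/17) − 2 = -10/17.
For Player 2: with q = P(L), equating T's and B's payoffs gives 9q − 8 = −8q + 6 ⇒ q = 14/17.

-10/17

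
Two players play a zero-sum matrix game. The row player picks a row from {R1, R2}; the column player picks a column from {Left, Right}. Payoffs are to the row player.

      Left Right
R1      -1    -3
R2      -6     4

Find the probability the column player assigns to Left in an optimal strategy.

7/12

Row minima: R1 → -3, R2 → -6; maximin = -3.
Column maxima: Left → -1, Right → 4; minimax = -1.
-3 ≠ -1, so there is no saddle point; optimal play is mixed.
Let the row player play R1 with probability p. Expected payoff against Left: (-1)p + (-6)(1−p) = 5p − 6; against Right: (-3)p + 4(1−p) = −7p + 4.
Setting these equal: 5p − 6 = −7p + 4 ⇒ 12p = 10 ⇒ p = 5/6, and the value is (5)·(5/6) − 6 = -11/6.
For the column player: with q = P(Left), equating R1's and R2's payoffs gives 2q − 3 = −10q + 4 ⇒ q = 7/12.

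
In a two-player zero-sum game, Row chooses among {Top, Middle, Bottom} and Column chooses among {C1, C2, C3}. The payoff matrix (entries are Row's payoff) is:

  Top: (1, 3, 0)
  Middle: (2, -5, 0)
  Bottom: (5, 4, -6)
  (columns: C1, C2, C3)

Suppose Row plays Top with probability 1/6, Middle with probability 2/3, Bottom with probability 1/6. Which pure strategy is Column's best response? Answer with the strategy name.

C2

If Column plays C1, Row's expected payoff is (1/6)·1 + (2/3)·2 + (1/6)·5 = 7/3.
If Column plays C2, Row's expected payoff is (1/6)·3 + (2/3)·(-5) + (1/6)·4 = -13/6.
If Column plays C3, Row's expected payoff is (1/6)·0 + (2/3)·0 + (1/6)·(-6) = -1.
Column minimizes Row's payoff; the smallest is -13/6, so the best response is C2.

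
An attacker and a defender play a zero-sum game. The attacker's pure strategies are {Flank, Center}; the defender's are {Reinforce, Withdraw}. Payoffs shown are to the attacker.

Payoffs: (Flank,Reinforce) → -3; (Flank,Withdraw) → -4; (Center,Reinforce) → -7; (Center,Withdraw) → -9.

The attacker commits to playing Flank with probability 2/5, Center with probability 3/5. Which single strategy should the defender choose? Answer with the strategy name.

If the defender plays Reinforce, the attacker's expected payoff is (2/5)·(-3) + (3/5)·(-7) = -27/5.
If the defender plays Withdraw, the attacker's expected payoff is (2/5)·(-4) + (3/5)·(-9) = -7.
The defender minimizes the attacker's payoff; the smallest is -7, so the best response is Withdraw.

Withdraw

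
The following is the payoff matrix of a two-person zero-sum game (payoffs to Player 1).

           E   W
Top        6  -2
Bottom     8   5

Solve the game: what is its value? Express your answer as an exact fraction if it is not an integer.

5

Row minima: Top → -2, Bottom → 5; maximin = 5.
Column maxima: E → 8, W → 5; minimax = 5.
Since maximin = minimax = 5, there is a saddle point and the value is 5.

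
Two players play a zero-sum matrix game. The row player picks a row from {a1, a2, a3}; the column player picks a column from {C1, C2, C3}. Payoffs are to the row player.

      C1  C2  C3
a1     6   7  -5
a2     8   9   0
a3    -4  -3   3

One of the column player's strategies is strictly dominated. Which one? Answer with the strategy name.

C1 holds the row player's payoff strictly below C2 in every row: 6 < 7, 8 < 9, -4 < -3.
So C2 is strictly dominated for the column player.

C2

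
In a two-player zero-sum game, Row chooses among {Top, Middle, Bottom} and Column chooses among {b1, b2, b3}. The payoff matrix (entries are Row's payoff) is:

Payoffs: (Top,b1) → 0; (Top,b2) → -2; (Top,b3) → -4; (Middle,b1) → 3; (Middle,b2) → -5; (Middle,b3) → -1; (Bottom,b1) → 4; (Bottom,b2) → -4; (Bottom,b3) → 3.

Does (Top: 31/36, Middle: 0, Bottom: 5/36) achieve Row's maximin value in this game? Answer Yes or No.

Against b1 this mix gives (31/36)·0 + (5/36)·4 = 5/9.
Against b2 this mix gives (31/36)·(-2) + (5/36)·(-4) = -41/18.
Against b3 this mix gives (31/36)·(-4) + (5/36)·3 = -109/36.
Column will play b3, holding Row to -109/36. Shifting weight toward the row that does better against b3 would raise this floor (the equalizing mix achieves -22/9 against both b3 and b2), so the proposed strategy is not optimal.

No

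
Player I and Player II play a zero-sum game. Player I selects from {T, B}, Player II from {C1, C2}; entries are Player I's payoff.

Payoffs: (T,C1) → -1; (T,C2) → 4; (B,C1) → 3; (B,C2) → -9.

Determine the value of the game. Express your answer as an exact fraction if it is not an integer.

Row minima: T → -1, B → -9; maximin = -1.
Column maxima: C1 → 3, C2 → 4; minimax = 3.
-1 ≠ 3, so there is no saddle point; optimal play is mixed.
Let Player I play T with probability p. Expected payoff against C1: (-1)p + 3(1−p) = −4p + 3; against C2: 4p + (-9)(1−p) = 13p − 9.
Setting these equal: −4p + 3 = 13p − 9 ⇒ −17p = -12 ⇒ p = 12/17, and the value is (-4)·(12/17) + 3 = 3/17.
For Player II: with q = P(C1), equating T's and B's payoffs gives −5q + 4 = 12q − 9 ⇒ q = 13/17.

3/17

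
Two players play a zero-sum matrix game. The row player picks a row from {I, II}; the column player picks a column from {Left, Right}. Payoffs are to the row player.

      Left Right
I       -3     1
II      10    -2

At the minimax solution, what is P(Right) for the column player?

Row minima: I → -3, II → -2; maximin = -2.
Column maxima: Left → 10, Right → 1; minimax = 1.
-2 ≠ 1, so there is no saddle point; optimal play is mixed.
Let the row player play I with probability p. Expected payoff against Left: (-3)p + 10(1−p) = −13p + 10; against Right: 1p + (-2)(1−p) = 3p − 2.
Setting these equal: −13p + 10 = 3p − 2 ⇒ −16p = -12 ⇒ p = 3/4, and the value is (-13)·(3/4) + 10 = 1/4.
For the column player: with q = P(Left), equating I's and II's payoffs gives −4q + 1 = 12q − 2 ⇒ q = 3/16.

13/16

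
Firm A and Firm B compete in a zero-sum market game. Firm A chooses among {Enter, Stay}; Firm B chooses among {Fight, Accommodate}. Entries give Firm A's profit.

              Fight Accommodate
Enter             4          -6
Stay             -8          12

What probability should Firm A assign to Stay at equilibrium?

1/3

Row minima: Enter → -6, Stay → -8; maximin = -6.
Column maxima: Fight → 4, Accommodate → 12; minimax = 4.
-6 ≠ 4, so there is no saddle point; optimal play is mixed.
Let Firm A play Enter with probability p. Expected payoff against Fight: 4p + (-8)(1−p) = 12p − 8; against Accommodate: (-6)p + 12(1−p) = −18p + 12.
Setting these equal: 12p − 8 = −18p + 12 ⇒ 30p = 20 ⇒ p = 2/3, and the value is (12)·(2/3) − 8 = 0.
For Firm B: with q = P(Fight), equating Enter's and Stay's payoffs gives 10q − 6 = −20q + 12 ⇒ q = 3/5.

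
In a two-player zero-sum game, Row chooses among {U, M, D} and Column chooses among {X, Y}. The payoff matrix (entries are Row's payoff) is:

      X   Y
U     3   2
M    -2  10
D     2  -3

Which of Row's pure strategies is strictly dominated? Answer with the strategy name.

U gives a strictly higher payoff than D against every column: 3 > 2, 2 > -3.
So D is strictly dominated and Row never plays it.

D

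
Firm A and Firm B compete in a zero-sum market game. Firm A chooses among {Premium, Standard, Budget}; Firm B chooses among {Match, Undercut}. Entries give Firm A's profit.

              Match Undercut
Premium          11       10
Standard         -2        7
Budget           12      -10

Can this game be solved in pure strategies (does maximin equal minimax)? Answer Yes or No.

Yes

Row minima: Premium → 10, Standard → -2, Budget → -10; maximin = 10.
Column maxima: Match → 12, Undercut → 10; minimax = 10.
maximin = minimax = 10, so a saddle point exists.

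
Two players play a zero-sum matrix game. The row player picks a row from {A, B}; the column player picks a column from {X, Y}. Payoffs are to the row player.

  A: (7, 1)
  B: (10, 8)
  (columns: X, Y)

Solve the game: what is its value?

8

Row minima: A → 1, B → 8; maximin = 8.
Column maxima: X → 10, Y → 8; minimax = 8.
Since maximin = minimax = 8, there is a saddle point and the value is 8.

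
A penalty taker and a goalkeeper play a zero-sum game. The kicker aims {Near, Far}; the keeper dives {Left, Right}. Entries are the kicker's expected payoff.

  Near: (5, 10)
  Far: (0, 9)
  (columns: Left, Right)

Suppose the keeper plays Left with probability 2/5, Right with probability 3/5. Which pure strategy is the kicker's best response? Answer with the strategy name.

Expected payoff of Near: (2/5)·5 + (3/5)·10 = 8.
Expected payoff of Far: (2/5)·0 + (3/5)·9 = 27/5.
The largest is 8, so the kicker's best response is Near.

Near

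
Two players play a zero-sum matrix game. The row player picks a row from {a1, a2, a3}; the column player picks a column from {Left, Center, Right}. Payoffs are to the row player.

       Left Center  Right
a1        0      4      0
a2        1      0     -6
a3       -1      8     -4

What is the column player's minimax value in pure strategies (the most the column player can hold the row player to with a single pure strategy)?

Column maxima: Left → 1, Center → 8, Right → 0.
The smallest of these is 0.

0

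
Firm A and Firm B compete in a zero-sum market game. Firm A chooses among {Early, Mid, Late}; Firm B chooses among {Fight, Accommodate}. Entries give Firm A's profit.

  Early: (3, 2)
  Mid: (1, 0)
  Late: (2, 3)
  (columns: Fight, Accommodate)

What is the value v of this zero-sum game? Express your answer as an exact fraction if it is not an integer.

5/2

Row minima: Early → 2, Mid → 0, Late → 2; maximin = 2.
Column maxima: Fight → 3, Accommodate → 3; minimax = 3.
2 ≠ 3, so there is no saddle point; optimal play is mixed.
Mid is strictly dominated by Early, so Firm A never plays it.
On the remaining 2×2 (Early, Late vs Fight, Accommodate):
Let Firm A play Early with probability p. Expected payoff against Fight: 3p + 2(1−p) = p + 2; against Accommodate: 2p + 3(1−p) = −p + 3.
Setting these equal: p + 2 = −p + 3 ⇒ 2p = 1 ⇒ p = 1/2, and the value is (1)·(1/2) + 2 = 5/2.
For Firm B: with q = P(Fight), equating Early's and Late's payoffs gives q + 2 = −q + 3 ⇒ q = 1/2.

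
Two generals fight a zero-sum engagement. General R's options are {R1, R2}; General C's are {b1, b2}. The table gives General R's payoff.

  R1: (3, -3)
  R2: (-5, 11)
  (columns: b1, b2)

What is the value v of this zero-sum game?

Row minima: R1 → -3, R2 → -5; maximin = -3.
Column maxima: b1 → 3, b2 → 11; minimax = 3.
-3 ≠ 3, so there is no saddle point; optimal play is mixed.
Let General R play R1 with probability p. Expected payoff against b1: 3p + (-5)(1−p) = 8p − 5; against b2: (-3)p + 11(1−p) = −14p + 11.
Setting these equal: 8p − 5 = −14p + 11 ⇒ 22p = 16 ⇒ p = 8/11, and the value is (8)·(8/11) − 5 = 9/11.
For General C: with q = P(b1), equating R1's and R2's payoffs gives 6q − 3 = −16q + 11 ⇒ q = 7/11.

9/11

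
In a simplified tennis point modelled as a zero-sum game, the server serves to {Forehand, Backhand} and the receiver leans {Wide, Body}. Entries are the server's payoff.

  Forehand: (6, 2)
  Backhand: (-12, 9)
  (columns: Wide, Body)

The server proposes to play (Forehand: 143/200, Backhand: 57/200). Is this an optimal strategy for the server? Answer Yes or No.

Against Wide this mix gives (143/200)·6 + (57/200)·(-12) = 87/100.
Against Body this mix gives (143/200)·2 + (57/200)·9 = 799/200.
The receiver will play Wide, holding the server to 87/100. Shifting weight toward the row that does better against Wide would raise this floor (the equalizing mix achieves 78/25 against both Wide and Body), so the proposed strategy is not optimal.

No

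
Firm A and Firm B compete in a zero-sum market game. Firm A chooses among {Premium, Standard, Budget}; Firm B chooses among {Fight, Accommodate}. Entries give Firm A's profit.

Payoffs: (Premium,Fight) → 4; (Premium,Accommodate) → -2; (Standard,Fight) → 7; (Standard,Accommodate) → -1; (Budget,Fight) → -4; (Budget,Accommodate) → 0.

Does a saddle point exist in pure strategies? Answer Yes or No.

Row minima: Premium → -2, Standard → -1, Budget → -4; maximin = -1.
Column maxima: Fight → 7, Accommodate → 0; minimax = 0.
-1 ≠ 0, so no pure-strategy equilibrium exists.

No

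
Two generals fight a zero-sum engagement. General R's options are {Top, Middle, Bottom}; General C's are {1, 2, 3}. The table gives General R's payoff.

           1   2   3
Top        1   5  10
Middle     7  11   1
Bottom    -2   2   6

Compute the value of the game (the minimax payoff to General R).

Row minima: Top → 1, Middle → 1, Bottom → -2; maximin = 1.
Column maxima: 1 → 7, 2 → 11, 3 → 10; minimax = 7.
1 ≠ 7, so there is no saddle point; optimal play is mixed.
Bottom is strictly dominated by Top, so General R never plays it.
2 is strictly dominated by 1 (it gives General R strictly more in every row), so General C never plays it.
On the remaining 2×2 (Top, Middle vs 1, 3):
Let General R play Top with probability p. Expected payoff against 1: 1p + 7(1−p) = −6p + 7; against 3: 10p + 1(1−p) = 9p + 1.
Setting these equal: −6p + 7 = 9p + 1 ⇒ −15p = -6 ⇒ p = 2/5, and the value is (-6)·(2/5) + 7 = 23/5.
For General C: with q = P(1), equating Top's and Middle's payoffs gives −9q + 10 = 6q + 1 ⇒ q = 3/5.

23/5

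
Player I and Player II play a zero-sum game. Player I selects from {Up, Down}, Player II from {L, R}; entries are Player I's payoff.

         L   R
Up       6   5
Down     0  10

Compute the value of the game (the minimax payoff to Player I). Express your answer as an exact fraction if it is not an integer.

Row minima: Up → 5, Down → 0; maximin = 5.
Column maxima: L → 6, R → 10; minimax = 6.
5 ≠ 6, so there is no saddle point; optimal play is mixed.
Let Player I play Up with probability p. Expected payoff against L: 6p + 0(1−p) = 6p; against R: 5p + 10(1−p) = −5p + 10.
Setting these equal: 6p = −5p + 10 ⇒ 11p = 10 ⇒ p = 10/11, and the value is (6)·(10/11) = 60/11.
For Player II: with q = P(L), equating Up's and Down's payoffs gives q + 5 = −10q + 10 ⇒ q = 5/11.

60/11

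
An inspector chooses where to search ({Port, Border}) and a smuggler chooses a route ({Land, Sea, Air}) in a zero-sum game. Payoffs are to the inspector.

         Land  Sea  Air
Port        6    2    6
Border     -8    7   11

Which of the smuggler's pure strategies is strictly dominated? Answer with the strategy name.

Sea holds the inspector's payoff strictly below Air in every row: 2 < 6, 7 < 11.
So Air is strictly dominated for the smuggler.

Air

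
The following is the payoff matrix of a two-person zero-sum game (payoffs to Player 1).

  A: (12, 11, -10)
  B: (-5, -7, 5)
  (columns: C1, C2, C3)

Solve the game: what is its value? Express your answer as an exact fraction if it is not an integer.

-5/11

Row minima: A → -10, B → -7; maximin = -7.
Column maxima: C1 → 12, C2 → 11, C3 → 5; minimax = 5.
-7 ≠ 5, so there is no saddle point; optimal play is mixed.
C1 is strictly dominated by C2 (it gives Player 1 strictly more in every row), so Player 2 never plays it.
On the remaining 2×2 (A, B vs C2, C3):
Let Player 1 play A with probability p. Expected payoff against C2: 11p + (-7)(1−p) = 18p − 7; against C3: (-10)p + 5(1−p) = −15p + 5.
Setting these equal: 18p − 7 = −15p + 5 ⇒ 33p = 12 ⇒ p = 4/11, and the value is (18)·(4/11) − 7 = -5/11.
For Player 2: with q = P(C2), equating A's and B's payoffs gives 21q − 10 = −12q + 5 ⇒ q = 5/11.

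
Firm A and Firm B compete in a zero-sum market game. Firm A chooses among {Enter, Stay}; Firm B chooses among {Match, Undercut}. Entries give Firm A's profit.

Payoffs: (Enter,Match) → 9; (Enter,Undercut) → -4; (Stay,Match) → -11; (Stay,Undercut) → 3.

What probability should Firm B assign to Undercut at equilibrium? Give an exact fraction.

Row minima: Enter → -4, Stay → -11; maximin = -4.
Column maxima: Match → 9, Undercut → 3; minimax = 3.
-4 ≠ 3, so there is no saddle point; optimal play is mixed.
Let Firm A play Enter with probability p. Expected payoff against Match: 9p + (-11)(1−p) = 20p − 11; against Undercut: (-4)p + 3(1−p) = −7p + 3.
Setting these equal: 20p − 11 = −7p + 3 ⇒ 27p = 14 ⇒ p = 14/27, and the value is (20)·(14/27) − 11 = -17/27.
For Firm B: with q = P(Match), equating Enter's and Stay's payoffs gives 13q − 4 = −14q + 3 ⇒ q = 7/27.

20/27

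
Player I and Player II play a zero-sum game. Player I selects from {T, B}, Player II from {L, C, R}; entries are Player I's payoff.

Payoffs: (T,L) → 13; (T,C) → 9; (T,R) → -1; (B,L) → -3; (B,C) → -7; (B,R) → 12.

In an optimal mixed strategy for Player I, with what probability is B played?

10/29

Row minima: T → -1, B → -7; maximin = -1.
Column maxima: L → 13, C → 9, R → 12; minimax = 9.
-1 ≠ 9, so there is no saddle point; optimal play is mixed.
L is strictly dominated by C (it gives Player I strictly more in every row), so Player II never plays it.
On the remaining 2×2 (T, B vs C, R):
Let Player I play T with probability p. Expected payoff against C: 9p + (-7)(1−p) = 16p − 7; against R: (-1)p + 12(1−p) = −13p + 12.
Setting these equal: 16p − 7 = −13p + 12 ⇒ 29p = 19 ⇒ p = 19/29, and the value is (16)·(19/29) − 7 = 101/29.
For Player II: with q = P(C), equating T's and B's payoffs gives 10q − 1 = −19q + 12 ⇒ q = 13/29.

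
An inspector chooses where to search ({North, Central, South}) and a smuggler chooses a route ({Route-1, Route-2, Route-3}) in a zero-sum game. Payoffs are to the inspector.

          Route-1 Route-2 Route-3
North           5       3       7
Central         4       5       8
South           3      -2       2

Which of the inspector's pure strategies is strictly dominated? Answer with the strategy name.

South

North gives a strictly higher payoff than South against every column: 5 > 3, 3 > -2, 7 > 2.
So South is strictly dominated and the inspector never plays it.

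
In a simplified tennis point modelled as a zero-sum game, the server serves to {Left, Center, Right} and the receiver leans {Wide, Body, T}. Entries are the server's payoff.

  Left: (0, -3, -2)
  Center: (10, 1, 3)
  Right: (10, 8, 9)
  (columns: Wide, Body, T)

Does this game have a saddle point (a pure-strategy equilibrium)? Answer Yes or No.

Yes

Row minima: Left → -3, Center → 1, Right → 8; maximin = 8.
Column maxima: Wide → 10, Body → 8, T → 9; minimax = 8.
maximin = minimax = 8, so a saddle point exists.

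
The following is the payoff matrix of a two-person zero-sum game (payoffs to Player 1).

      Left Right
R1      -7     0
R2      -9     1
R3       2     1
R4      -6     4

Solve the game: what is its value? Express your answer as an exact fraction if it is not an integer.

14/11

Row minima: R1 → -7, R2 → -9, R3 → 1, R4 → -6; maximin = 1.
Column maxima: Left → 2, Right → 4; minimax = 2.
1 ≠ 2, so there is no saddle point; optimal play is mixed.
R1 is strictly dominated by R3, so Player 1 never plays it.
R2 is strictly dominated by R4, so Player 1 never plays it.
On the remaining 2×2 (R3, R4 vs Left, Right):
Let Player 1 play R3 with probability p. Expected payoff against Left: 2p + (-6)(1−p) = 8p − 6; against Right: 1p + 4(1−p) = −3p + 4.
Setting these equal: 8p − 6 = −3p + 4 ⇒ 11p = 10 ⇒ p = 10/11, and the value is (8)·(10/11) − 6 = 14/11.
For Player 2: with q = P(Left), equating R3's and R4's payoffs gives q + 1 = −10q + 4 ⇒ q = 3/11.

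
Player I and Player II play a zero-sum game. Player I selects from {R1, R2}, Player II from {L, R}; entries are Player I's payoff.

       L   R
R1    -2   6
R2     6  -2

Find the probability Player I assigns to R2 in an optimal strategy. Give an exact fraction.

Row minima: R1 → -2, R2 → -2; maximin = -2.
Column maxima: L → 6, R → 6; minimax = 6.
-2 ≠ 6, so there is no saddle point; optimal play is mixed.
Let Player I play R1 with probability p. Expected payoff against L: (-2)p + 6(1−p) = −8p + 6; against R: 6p + (-2)(1−p) = 8p − 2.
Setting these equal: −8p + 6 = 8p − 2 ⇒ −16p = -8 ⇒ p = 1/2, and the value is (-8)·(1/2) + 6 = 2.
For Player II: with q = P(L), equating R1's and R2's payoffs gives −8q + 6 = 8q − 2 ⇒ q = 1/2.

1/2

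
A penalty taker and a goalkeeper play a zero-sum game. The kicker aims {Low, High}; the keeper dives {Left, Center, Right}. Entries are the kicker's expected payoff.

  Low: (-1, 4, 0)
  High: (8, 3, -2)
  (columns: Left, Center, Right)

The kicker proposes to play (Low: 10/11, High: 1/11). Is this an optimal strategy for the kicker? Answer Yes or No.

Against Left this mix gives (10/11)·(-1) + (1/11)·8 = -2/11.
Against Center this mix gives (10/11)·4 + (1/11)·3 = 43/11.
Against Right this mix gives (10/11)·0 + (1/11)·(-2) = -2/11.
All of the keeper's active replies (Left, Right) yield -2/11, and no column does worse for the kicker. The mix makes the keeper indifferent and guarantees -2/11, so it is optimal.

Yes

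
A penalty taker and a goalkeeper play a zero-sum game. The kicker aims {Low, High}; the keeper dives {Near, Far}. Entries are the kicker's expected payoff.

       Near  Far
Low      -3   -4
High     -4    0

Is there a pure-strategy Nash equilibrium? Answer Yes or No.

No

Row minima: Low → -4, High → -4; maximin = -4.
Column maxima: Near → -3, Far → 0; minimax = -3.
-4 ≠ -3, so no pure-strategy equilibrium exists.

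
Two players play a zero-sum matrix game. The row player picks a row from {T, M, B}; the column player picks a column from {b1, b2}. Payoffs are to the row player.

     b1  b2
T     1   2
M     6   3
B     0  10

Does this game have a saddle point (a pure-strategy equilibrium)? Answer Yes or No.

No

Row minima: T → 1, M → 3, B → 0; maximin = 3.
Column maxima: b1 → 6, b2 → 10; minimax = 6.
3 ≠ 6, so no pure-strategy equilibrium exists.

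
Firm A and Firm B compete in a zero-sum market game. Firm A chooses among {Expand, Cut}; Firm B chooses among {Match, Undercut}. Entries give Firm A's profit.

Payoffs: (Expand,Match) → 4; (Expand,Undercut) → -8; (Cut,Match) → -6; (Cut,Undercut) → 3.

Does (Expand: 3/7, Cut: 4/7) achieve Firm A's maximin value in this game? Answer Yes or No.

Against Match this mix gives (3/7)·4 + (4/7)·(-6) = -12/7.
Against Undercut this mix gives (3/7)·(-8) + (4/7)·3 = -12/7.
All of Firm B's active replies (Match, Undercut) yield -12/7, and no column does worse for Firm A. The mix makes Firm B indifferent and guarantees -12/7, so it is optimal.

Yes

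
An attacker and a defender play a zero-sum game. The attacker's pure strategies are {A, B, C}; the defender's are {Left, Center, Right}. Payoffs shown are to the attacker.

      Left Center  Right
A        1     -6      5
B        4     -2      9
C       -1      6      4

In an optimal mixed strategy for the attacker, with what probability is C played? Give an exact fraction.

Row minima: A → -6, B → -2, C → -1; maximin = -1.
Column maxima: Left → 4, Center → 6, Right → 9; minimax = 4.
-1 ≠ 4, so there is no saddle point; optimal play is mixed.
A is strictly dominated by B, so the attacker never plays it.
Right is strictly dominated by Left (it gives the attacker strictly more in every row), so the defender never plays it.
On the remaining 2×2 (B, C vs Left, Center):
Let the attacker play B with probability p. Expected payoff against Left: 4p + (-1)(1−p) = 5p − 1; against Center: (-2)p + 6(1−p) = −8p + 6.
Setting these equal: 5p − 1 = −8p + 6 ⇒ 13p = 7 ⇒ p = 7/13, and the value is (5)·(7/13) − 1 = 22/13.
For the defender: with q = P(Left), equating B's and C's payoffs gives 6q − 2 = −7q + 6 ⇒ q = 8/13.

6/13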